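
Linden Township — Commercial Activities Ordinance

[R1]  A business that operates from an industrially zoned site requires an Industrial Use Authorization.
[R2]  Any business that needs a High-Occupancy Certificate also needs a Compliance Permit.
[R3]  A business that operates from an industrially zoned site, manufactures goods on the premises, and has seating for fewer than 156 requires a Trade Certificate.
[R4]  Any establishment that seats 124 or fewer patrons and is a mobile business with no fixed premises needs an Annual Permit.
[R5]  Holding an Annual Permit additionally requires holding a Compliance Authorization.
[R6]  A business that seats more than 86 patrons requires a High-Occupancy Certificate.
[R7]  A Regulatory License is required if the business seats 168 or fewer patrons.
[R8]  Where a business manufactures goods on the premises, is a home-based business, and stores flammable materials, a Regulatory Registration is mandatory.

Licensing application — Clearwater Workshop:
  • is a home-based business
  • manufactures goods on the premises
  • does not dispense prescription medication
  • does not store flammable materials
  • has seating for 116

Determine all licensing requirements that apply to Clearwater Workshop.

[R1] is a home-based business (not: operates from an industrially zoned site) → Industrial Use Authorization not required.
[R2] High-Occupancy Certificate is required → Compliance Permit also required.
[R3] is a home-based business (not: operates from an industrially zoned site); manufactures goods on the premises; seating 116 < 156 → Trade Certificate not required.
[R4] seating 116 ≤ 124; is a home-based business (not: is a mobile business with no fixed premises) → Annual Permit not required.
[R5] Annual Permit is not required → no effect.
[R6] seating 116 > 86 → High-Occupancy Certificate required.
[R7] seating 116 ≤ 168 → Regulatory License required.
[R8] manufactures goods on the premises; is a home-based business; does not store flammable materials → Regulatory Registration not required.

Compliance Permit, High-Occupancy Certificate, Regulatory License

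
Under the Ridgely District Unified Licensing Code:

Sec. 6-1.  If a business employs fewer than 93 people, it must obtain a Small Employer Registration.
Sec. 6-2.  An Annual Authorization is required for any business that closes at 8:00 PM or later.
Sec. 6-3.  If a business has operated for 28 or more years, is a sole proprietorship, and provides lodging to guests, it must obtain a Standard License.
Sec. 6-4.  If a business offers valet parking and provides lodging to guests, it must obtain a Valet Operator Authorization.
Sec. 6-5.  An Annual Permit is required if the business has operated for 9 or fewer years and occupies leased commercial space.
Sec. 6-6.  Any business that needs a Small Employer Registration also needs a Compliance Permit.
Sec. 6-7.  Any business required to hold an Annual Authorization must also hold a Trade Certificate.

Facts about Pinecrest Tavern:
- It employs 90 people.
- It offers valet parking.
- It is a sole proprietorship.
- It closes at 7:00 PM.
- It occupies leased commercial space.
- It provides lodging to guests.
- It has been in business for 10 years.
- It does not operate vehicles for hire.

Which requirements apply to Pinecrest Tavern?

Compliance Permit, Small Employer Registration, Valet Operator Authorization

Sec. 6-1. employees 90 < 93 → Small Employer Registration required.
Sec. 6-2. closes 7:00 PM, at/before 8:00 PM → Annual Authorization not required.
Sec. 6-3. years in business 10 < 28; is a sole proprietorship; provides lodging to guests → Standard License not required.
Sec. 6-4. offers valet parking; provides lodging to guests → Valet Operator Authorization required.
Sec. 6-5. years in business 10 > 9; occupies leased commercial space → Annual Permit not required.
Sec. 6-6. Small Employer Registration is required → Compliance Permit also required.
Sec. 6-7. Annual Authorization is not required → no effect.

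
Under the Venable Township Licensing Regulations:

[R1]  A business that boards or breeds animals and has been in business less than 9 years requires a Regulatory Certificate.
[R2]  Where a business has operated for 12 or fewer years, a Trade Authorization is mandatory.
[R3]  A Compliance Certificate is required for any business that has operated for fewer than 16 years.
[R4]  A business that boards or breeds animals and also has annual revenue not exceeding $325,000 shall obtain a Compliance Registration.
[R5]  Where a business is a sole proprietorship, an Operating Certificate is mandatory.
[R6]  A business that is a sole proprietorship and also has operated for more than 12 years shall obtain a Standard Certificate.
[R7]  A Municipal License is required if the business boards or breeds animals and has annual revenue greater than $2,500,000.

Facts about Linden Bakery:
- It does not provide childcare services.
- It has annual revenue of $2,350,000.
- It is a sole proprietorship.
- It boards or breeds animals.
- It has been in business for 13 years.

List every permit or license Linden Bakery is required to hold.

[R1] boards or breeds animals; years in business 13 ≥ 9 → Regulatory Certificate not required.
[R2] years in business 13 > 12 → Trade Authorization not required.
[R3] years in business 13 < 16 → Compliance Certificate required.
[R4] boards or breeds animals; revenue $2,350,000 > $325,000 → Compliance Registration not required.
[R5] is a sole proprietorship → Operating Certificate required.
[R6] is a sole proprietorship; years in business 13 > 12 → Standard Certificate required.
[R7] boards or breeds animals; revenue $2,350,000 ≤ $2,500,000 → Municipal License not required.

Compliance Certificate, Operating Certificate, Standard Certificate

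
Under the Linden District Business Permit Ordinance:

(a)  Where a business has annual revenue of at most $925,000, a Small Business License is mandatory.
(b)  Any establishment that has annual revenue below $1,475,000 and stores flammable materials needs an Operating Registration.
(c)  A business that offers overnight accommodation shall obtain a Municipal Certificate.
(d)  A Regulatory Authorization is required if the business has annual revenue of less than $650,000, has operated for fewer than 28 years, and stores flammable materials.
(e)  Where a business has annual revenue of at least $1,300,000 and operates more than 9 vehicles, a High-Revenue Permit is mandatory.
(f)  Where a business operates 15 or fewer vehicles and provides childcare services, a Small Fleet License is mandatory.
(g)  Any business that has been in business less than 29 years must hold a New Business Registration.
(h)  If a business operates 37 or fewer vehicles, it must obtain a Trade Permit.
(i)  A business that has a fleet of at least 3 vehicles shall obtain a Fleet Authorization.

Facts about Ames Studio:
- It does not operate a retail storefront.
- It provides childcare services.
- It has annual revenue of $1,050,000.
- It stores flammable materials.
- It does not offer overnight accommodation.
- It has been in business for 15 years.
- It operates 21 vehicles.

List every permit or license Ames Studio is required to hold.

(a) revenue $1,050,000 > $925,000 → Small Business License not required.
(b) revenue $1,050,000 < $1,475,000; stores flammable materials → Operating Registration required.
(c) does not offer overnight accommodation → Municipal Certificate not required.
(d) revenue $1,050,000 ≥ $650,000; years in business 15 < 28; stores flammable materials → Regulatory Authorization not required.
(e) revenue $1,050,000 < $1,300,000; vehicles 21 > 9 → High-Revenue Permit not required.
(f) vehicles 21 > 15; provides childcare services → Small Fleet License not required.
(g) years in business 15 < 29 → New Business Registration required.
(h) vehicles 21 ≤ 37 → Trade Permit required.
(i) vehicles 21 ≥ 3 → Fleet Authorization required.

Fleet Authorization, New Business Registration, Operating Registration, Trade Permit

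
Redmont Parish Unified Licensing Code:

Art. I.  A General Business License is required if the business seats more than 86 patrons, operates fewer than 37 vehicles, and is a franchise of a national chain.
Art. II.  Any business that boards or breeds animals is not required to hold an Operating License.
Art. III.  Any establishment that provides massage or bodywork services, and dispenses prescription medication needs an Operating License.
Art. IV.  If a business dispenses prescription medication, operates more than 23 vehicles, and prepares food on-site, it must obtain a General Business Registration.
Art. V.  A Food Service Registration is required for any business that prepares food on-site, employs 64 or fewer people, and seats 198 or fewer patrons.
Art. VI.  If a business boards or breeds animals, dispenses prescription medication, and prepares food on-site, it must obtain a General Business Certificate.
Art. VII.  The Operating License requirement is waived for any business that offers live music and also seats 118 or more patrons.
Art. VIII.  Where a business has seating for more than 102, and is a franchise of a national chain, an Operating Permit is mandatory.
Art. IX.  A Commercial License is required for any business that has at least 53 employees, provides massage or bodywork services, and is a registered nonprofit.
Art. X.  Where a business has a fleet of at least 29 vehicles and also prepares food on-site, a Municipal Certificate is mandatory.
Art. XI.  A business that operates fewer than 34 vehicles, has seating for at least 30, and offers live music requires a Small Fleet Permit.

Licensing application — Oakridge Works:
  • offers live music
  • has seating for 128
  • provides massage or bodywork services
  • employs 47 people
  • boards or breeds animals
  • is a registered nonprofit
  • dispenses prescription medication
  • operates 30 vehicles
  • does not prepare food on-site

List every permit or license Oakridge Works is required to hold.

Art. I. seating 128 > 86; vehicles 30 < 37; is a registered nonprofit (not: is a franchise of a national chain) → General Business License not required.
Art. II. boards or breeds animals → exempt from Operating License.
Art. III. provides massage or bodywork services; dispenses prescription medication → Operating License required.
Art. IV. dispenses prescription medication; vehicles 30 > 23; does not prepare food on-site → General Business Registration not required.
Art. V. does not prepare food on-site; employees 47 ≤ 64; seating 128 ≤ 198 → Food Service Registration not required.
Art. VI. boards or breeds animals; dispenses prescription medication; does not prepare food on-site → General Business Certificate not required.
Art. VII. offers live music; seating 128 ≥ 118 → exempt from Operating License.
Art. VIII. seating 128 > 102; is a registered nonprofit (not: is a franchise of a national chain) → Operating Permit not required.
Art. IX. employees 47 < 53; provides massage or bodywork services; is a registered nonprofit → Commercial License not required.
Art. X. vehicles 30 ≥ 29; does not prepare food on-site → Municipal Certificate not required.
Art. XI. vehicles 30 < 34; seating 128 ≥ 30; offers live music → Small Fleet Permit required.

Small Fleet Permit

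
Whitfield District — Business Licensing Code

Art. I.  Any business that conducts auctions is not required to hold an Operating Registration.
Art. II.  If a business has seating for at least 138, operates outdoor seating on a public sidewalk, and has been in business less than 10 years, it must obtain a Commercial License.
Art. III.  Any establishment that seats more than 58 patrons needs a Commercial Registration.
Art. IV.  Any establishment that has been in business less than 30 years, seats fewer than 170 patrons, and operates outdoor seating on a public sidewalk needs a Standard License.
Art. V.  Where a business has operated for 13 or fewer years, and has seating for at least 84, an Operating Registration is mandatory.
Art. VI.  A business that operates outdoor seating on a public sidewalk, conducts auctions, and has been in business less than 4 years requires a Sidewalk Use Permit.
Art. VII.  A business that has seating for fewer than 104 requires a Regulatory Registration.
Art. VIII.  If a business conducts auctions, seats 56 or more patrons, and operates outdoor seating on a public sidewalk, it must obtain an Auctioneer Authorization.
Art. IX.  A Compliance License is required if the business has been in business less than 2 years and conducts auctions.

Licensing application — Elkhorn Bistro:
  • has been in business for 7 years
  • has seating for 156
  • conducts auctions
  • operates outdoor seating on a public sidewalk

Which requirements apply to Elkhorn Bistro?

Art. I. conducts auctions → exempt from Operating Registration.
Art. II. seating 156 ≥ 138; operates outdoor seating on a public sidewalk; years in business 7 < 10 → Commercial License required.
Art. III. seating 156 > 58 → Commercial Registration required.
Art. IV. years in business 7 < 30; seating 156 < 170; operates outdoor seating on a public sidewalk → Standard License required.
Art. V. years in business 7 ≤ 13; seating 156 ≥ 84 → Operating Registration required.
Art. VI. operates outdoor seating on a public sidewalk; conducts auctions; years in business 7 ≥ 4 → Sidewalk Use Permit not required.
Art. VII. seating 156 ≥ 104 → Regulatory Registration not required.
Art. VIII. conducts auctions; seating 156 ≥ 56; operates outdoor seating on a public sidewalk → Auctioneer Authorization required.
Art. IX. years in business 7 ≥ 2; conducts auctions → Compliance License not required.

Auctioneer Authorization, Commercial License, Commercial Registration, Standard License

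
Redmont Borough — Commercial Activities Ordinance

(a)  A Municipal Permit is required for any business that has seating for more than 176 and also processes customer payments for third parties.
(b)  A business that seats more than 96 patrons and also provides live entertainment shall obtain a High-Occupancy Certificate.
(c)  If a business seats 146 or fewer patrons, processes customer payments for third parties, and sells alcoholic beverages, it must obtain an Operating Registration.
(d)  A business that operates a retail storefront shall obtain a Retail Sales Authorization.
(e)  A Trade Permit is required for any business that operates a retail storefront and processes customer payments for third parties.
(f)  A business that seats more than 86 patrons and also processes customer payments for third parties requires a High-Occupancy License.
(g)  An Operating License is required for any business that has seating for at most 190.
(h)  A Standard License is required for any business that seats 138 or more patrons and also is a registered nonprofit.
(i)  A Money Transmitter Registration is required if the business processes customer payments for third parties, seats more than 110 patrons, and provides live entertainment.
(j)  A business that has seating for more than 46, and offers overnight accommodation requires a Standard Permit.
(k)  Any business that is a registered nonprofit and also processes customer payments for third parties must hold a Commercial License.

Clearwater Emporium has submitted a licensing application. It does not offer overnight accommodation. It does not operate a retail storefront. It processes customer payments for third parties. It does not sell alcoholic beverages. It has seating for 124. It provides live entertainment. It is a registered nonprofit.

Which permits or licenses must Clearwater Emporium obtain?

Commercial License, High-Occupancy Certificate, High-Occupancy License, Money Transmitter Registration, Operating License

(a) seating 124 ≤ 176; processes customer payments for third parties → Municipal Permit not required.
(b) seating 124 > 96; provides live entertainment → High-Occupancy Certificate required.
(c) seating 124 ≤ 146; processes customer payments for third parties; does not sell alcoholic beverages → Operating Registration not required.
(d) does not operate a retail storefront → Retail Sales Authorization not required.
(e) does not operate a retail storefront; processes customer payments for third parties → Trade Permit not required.
(f) seating 124 > 86; processes customer payments for third parties → High-Occupancy License required.
(g) seating 124 ≤ 190 → Operating License required.
(h) seating 124 < 138; is a registered nonprofit → Standard License not required.
(i) processes customer payments for third parties; seating 124 > 110; provides live entertainment → Money Transmitter Registration required.
(j) seating 124 > 46; does not offer overnight accommodation → Standard Permit not required.
(k) is a registered nonprofit; processes customer payments for third parties → Commercial License required.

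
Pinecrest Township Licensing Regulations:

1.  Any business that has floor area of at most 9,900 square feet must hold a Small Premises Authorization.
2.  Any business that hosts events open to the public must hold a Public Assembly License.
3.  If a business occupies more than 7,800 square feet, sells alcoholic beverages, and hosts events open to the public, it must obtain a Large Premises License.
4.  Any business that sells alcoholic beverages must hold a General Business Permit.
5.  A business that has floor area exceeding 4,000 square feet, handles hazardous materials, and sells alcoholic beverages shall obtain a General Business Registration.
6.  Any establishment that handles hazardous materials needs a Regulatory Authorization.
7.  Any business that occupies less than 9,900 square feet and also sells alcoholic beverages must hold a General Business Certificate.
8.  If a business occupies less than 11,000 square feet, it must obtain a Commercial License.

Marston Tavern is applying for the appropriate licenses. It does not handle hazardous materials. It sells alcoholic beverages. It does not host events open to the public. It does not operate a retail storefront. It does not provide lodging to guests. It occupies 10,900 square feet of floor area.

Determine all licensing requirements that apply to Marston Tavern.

Commercial License, General Business Permit

1. floor area 10,900 square feet > 9,900 square feet → Small Premises Authorization not required.
2. does not host events open to the public → Public Assembly License not required.
3. floor area 10,900 square feet > 7,800 square feet; sells alcoholic beverages; does not host events open to the public → Large Premises License not required.
4. sells alcoholic beverages → General Business Permit required.
5. floor area 10,900 square feet > 4,000 square feet; does not handle hazardous materials; sells alcoholic beverages → General Business Registration not required.
6. does not handle hazardous materials → Regulatory Authorization not required.
7. floor area 10,900 square feet ≥ 9,900 square feet; sells alcoholic beverages → General Business Certificate not required.
8. floor area 10,900 square feet < 11,000 square feet → Commercial License required.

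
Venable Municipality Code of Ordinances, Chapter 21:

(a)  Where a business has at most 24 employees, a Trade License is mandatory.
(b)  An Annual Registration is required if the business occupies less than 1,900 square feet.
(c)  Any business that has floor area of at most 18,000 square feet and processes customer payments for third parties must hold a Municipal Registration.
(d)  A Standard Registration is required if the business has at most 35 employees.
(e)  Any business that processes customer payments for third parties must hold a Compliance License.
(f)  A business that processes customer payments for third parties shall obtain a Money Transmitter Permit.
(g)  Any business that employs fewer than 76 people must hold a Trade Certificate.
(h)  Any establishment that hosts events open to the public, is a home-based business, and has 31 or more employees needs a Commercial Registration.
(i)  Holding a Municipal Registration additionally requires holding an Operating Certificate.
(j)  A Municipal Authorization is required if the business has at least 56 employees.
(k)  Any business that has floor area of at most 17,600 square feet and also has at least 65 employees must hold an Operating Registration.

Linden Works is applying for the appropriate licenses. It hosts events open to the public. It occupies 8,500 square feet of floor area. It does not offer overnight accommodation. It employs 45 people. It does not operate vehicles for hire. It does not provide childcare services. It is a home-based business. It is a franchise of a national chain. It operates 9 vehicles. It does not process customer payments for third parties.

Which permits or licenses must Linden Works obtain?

(a) employees 45 > 24 → Trade License not required.
(b) floor area 8,500 square feet ≥ 1,900 square feet → Annual Registration not required.
(c) floor area 8,500 square feet ≤ 18,000 square feet; does not process customer payments for third parties → Municipal Registration not required.
(d) employees 45 > 35 → Standard Registration not required.
(e) does not process customer payments for third parties → Compliance License not required.
(f) does not process customer payments for third parties → Money Transmitter Permit not required.
(g) employees 45 < 76 → Trade Certificate required.
(h) hosts events open to the public; is a home-based business; employees 45 ≥ 31 → Commercial Registration required.
(i) Municipal Registration is not required → no effect.
(j) employees 45 < 56 → Municipal Authorization not required.
(k) floor area 8,500 square feet ≤ 17,600 square feet; employees 45 < 65 → Operating Registration not required.

Commercial Registration, Trade Certificate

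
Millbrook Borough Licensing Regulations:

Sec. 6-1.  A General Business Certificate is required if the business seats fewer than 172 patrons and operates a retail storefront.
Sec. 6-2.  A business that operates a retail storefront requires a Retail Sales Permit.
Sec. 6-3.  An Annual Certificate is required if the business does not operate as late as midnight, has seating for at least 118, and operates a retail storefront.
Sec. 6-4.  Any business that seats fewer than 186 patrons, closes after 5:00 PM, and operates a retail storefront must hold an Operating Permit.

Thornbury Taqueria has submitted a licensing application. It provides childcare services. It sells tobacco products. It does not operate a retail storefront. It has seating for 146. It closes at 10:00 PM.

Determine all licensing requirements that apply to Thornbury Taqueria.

Sec. 6-1. seating 146 < 172; does not operate a retail storefront → General Business Certificate not required.
Sec. 6-2. does not operate a retail storefront → Retail Sales Permit not required.
Sec. 6-3. closes 10:00 PM, at/before midnight; seating 146 ≥ 118; does not operate a retail storefront → Annual Certificate not required.
Sec. 6-4. seating 146 < 186; closes 10:00 PM, after 5:00 PM; does not operate a retail storefront → Operating Permit not required.

None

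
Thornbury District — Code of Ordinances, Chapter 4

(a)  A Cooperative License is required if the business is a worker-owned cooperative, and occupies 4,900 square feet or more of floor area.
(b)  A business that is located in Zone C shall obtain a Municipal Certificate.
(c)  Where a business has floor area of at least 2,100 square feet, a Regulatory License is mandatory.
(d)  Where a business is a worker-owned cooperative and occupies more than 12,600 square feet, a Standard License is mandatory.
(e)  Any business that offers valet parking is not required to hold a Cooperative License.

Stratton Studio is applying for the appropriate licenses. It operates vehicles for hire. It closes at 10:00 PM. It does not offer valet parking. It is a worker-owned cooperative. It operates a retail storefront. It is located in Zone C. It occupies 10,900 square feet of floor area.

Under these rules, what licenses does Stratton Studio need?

Cooperative License, Municipal Certificate, Regulatory License

(a) is a worker-owned cooperative; floor area 10,900 square feet ≥ 4,900 square feet → Cooperative License required.
(b) is located in Zone C → Municipal Certificate required.
(c) floor area 10,900 square feet ≥ 2,100 square feet → Regulatory License required.
(d) is a worker-owned cooperative; floor area 10,900 square feet ≤ 12,600 square feet → Standard License not required.
(e) does not offer valet parking → Cooperative License exemption does not apply.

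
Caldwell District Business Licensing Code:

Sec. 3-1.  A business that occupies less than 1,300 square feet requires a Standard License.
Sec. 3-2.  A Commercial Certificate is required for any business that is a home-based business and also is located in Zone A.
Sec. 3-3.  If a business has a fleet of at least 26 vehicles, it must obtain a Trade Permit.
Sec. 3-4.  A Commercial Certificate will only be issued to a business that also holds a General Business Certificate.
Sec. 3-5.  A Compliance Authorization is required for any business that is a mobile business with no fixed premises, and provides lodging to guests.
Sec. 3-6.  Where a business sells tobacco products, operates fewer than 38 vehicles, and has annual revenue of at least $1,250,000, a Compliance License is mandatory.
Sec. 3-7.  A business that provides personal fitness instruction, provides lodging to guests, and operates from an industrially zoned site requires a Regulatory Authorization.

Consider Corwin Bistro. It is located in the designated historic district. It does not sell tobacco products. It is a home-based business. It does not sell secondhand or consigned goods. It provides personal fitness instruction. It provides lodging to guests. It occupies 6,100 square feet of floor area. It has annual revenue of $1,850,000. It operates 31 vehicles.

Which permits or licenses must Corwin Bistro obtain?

Sec. 3-1. floor area 6,100 square feet ≥ 1,300 square feet → Standard License not required.
Sec. 3-2. is a home-based business; is located in the designated historic district (not: is located in Zone A) → Commercial Certificate not required.
Sec. 3-3. vehicles 31 ≥ 26 → Trade Permit required.
Sec. 3-4. Commercial Certificate is not required → no effect.
Sec. 3-5. is a home-based business (not: is a mobile business with no fixed premises); provides lodging to guests → Compliance Authorization not required.
Sec. 3-6. does not sell tobacco products; vehicles 31 < 38; revenue $1,850,000 ≥ $1,250,000 → Compliance License not required.
Sec. 3-7. provides personal fitness instruction; provides lodging to guests; is a home-based business (not: operates from an industrially zoned site) → Regulatory Authorization not required.

Trade Permit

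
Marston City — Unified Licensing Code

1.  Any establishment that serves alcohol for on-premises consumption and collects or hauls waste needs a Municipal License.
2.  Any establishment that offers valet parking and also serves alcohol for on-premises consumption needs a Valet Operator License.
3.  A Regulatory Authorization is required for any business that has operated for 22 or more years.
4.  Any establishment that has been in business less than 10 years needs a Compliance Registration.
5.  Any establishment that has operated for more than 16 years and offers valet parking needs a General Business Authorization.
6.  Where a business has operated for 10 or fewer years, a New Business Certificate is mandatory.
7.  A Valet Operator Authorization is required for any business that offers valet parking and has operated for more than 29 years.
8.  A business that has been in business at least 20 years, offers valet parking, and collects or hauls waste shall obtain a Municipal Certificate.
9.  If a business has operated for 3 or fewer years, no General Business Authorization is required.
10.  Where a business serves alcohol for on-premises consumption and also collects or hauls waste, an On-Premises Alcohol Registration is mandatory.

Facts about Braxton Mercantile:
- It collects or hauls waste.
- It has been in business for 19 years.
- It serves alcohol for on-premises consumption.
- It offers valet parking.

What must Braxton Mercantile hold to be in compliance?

General Business Authorization, Municipal License, On-Premises Alcohol Registration, Valet Operator License

1. serves alcohol for on-premises consumption; collects or hauls waste → Municipal License required.
2. offers valet parking; serves alcohol for on-premises consumption → Valet Operator License required.
3. years in business 19 < 22 → Regulatory Authorization not required.
4. years in business 19 ≥ 10 → Compliance Registration not required.
5. years in business 19 > 16; offers valet parking → General Business Authorization required.
6. years in business 19 > 10 → New Business Certificate not required.
7. offers valet parking; years in business 19 ≤ 29 → Valet Operator Authorization not required.
8. years in business 19 < 20; offers valet parking; collects or hauls waste → Municipal Certificate not required.
9. years in business 19 > 3 → General Business Authorization exemption does not apply.
10. serves alcohol for on-premises consumption; collects or hauls waste → On-Premises Alcohol Registration required.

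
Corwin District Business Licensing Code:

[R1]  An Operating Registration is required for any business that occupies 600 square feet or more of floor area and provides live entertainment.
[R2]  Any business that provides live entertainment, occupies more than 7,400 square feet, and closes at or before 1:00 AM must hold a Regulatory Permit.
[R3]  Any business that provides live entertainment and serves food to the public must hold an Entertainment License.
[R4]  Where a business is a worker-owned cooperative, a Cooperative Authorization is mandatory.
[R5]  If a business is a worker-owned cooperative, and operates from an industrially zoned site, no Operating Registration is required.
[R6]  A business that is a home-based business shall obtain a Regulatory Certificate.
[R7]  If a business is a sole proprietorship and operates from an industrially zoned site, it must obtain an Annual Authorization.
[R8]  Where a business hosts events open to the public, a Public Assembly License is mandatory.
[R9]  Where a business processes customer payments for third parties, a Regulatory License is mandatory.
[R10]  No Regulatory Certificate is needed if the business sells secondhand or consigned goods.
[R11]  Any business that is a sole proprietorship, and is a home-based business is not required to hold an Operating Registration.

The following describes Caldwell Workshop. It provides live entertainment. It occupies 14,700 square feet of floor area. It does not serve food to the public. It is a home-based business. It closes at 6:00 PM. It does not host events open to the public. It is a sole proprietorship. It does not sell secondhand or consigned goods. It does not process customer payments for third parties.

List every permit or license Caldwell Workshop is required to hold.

Regulatory Certificate, Regulatory Permit

[R1] floor area 14,700 square feet ≥ 600 square feet; provides live entertainment → Operating Registration required.
[R2] provides live entertainment; floor area 14,700 square feet > 7,400 square feet; closes 6:00 PM, at/before 1:00 AM → Regulatory Permit required.
[R3] provides live entertainment; does not serve food to the public → Entertainment License not required.
[R4] is a sole proprietorship (not: is a worker-owned cooperative) → Cooperative Authorization not required.
[R5] is a sole proprietorship (not: is a worker-owned cooperative); is a home-based business (not: operates from an industrially zoned site) → Operating Registration exemption does not apply.
[R6] is a home-based business → Regulatory Certificate required.
[R7] is a sole proprietorship; is a home-based business (not: operates from an industrially zoned site) → Annual Authorization not required.
[R8] does not host events open to the public → Public Assembly License not required.
[R9] does not process customer payments for third parties → Regulatory License not required.
[R10] does not sell secondhand or consigned goods → Regulatory Certificate exemption does not apply.
[R11] is a sole proprietorship; is a home-based business → exempt from Operating Registration.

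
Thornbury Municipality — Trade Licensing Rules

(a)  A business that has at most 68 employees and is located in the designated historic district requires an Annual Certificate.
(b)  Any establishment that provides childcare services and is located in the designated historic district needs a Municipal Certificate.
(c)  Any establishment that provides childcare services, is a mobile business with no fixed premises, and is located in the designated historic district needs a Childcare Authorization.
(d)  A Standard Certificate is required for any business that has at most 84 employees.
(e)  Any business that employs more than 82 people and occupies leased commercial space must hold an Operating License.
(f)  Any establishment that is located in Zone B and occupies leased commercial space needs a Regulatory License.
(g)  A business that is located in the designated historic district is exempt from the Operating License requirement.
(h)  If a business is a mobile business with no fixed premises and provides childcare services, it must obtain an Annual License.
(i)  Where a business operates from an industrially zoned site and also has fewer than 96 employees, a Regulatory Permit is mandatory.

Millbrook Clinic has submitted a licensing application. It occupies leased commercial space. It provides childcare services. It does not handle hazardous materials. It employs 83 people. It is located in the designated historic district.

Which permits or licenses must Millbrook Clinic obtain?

(a) employees 83 > 68; is located in the designated historic district → Annual Certificate not required.
(b) provides childcare services; is located in the designated historic district → Municipal Certificate required.
(c) provides childcare services; occupies leased commercial space (not: is a mobile business with no fixed premises); is located in the designated historic district → Childcare Authorization not required.
(d) employees 83 ≤ 84 → Standard Certificate required.
(e) employees 83 > 82; occupies leased commercial space → Operating License required.
(f) is located in the designated historic district (not: is located in Zone B); occupies leased commercial space → Regulatory License not required.
(g) is located in the designated historic district → exempt from Operating License.
(h) occupies leased commercial space (not: is a mobile business with no fixed premises); provides childcare services → Annual License not required.
(i) occupies leased commercial space (not: operates from an industrially zoned site); employees 83 < 96 → Regulatory Permit not required.

Municipal Certificate, Standard Certificate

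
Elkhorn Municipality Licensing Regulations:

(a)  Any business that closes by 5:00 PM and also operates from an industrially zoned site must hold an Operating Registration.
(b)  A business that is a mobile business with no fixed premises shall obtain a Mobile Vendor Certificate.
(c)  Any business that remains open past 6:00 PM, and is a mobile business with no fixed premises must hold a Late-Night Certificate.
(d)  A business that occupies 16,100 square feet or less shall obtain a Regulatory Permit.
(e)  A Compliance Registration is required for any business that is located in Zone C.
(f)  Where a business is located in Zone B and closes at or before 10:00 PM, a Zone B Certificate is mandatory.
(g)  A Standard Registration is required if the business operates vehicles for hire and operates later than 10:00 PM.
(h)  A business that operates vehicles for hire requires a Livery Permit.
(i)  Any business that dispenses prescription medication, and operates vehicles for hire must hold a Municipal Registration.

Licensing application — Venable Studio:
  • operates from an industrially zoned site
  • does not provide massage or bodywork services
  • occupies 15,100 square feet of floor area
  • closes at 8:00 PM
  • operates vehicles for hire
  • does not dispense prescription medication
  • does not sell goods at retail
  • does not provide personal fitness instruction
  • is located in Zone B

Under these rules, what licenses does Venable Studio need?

Livery Permit, Regulatory Permit, Zone B Certificate

(a) closes 8:00 PM, after 5:00 PM; operates from an industrially zoned site → Operating Registration not required.
(b) operates from an industrially zoned site (not: is a mobile business with no fixed premises) → Mobile Vendor Certificate not required.
(c) closes 8:00 PM, after 6:00 PM; operates from an industrially zoned site (not: is a mobile business with no fixed premises) → Late-Night Certificate not required.
(d) floor area 15,100 square feet ≤ 16,100 square feet → Regulatory Permit required.
(e) is located in Zone B (not: is located in Zone C) → Compliance Registration not required.
(f) is located in Zone B; closes 8:00 PM, at/before 10:00 PM → Zone B Certificate required.
(g) operates vehicles for hire; closes 8:00 PM, at/before 10:00 PM → Standard Registration not required.
(h) operates vehicles for hire → Livery Permit required.
(i) does not dispense prescription medication; operates vehicles for hire → Municipal Registration not required.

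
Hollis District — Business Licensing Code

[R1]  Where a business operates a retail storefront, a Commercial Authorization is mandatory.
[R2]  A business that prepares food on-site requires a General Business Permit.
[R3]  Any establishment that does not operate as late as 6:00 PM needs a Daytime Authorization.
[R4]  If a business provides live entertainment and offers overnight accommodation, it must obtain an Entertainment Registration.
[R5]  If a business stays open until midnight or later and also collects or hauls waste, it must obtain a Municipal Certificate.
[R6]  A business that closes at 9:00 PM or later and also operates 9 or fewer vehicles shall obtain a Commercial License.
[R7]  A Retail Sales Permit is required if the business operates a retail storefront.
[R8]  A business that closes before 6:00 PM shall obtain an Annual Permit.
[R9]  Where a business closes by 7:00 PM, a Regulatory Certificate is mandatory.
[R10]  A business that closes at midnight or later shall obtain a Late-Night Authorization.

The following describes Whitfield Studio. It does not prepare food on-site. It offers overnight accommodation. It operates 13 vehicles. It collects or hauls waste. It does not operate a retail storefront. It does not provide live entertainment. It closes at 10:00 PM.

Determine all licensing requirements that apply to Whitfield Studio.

None

[R1] does not operate a retail storefront → Commercial Authorization not required.
[R2] does not prepare food on-site → General Business Permit not required.
[R3] closes 10:00 PM, after 6:00 PM → Daytime Authorization not required.
[R4] does not provide live entertainment; offers overnight accommodation → Entertainment Registration not required.
[R5] closes 10:00 PM, at/before midnight; collects or hauls waste → Municipal Certificate not required.
[R6] closes 10:00 PM, after 9:00 PM; vehicles 13 > 9 → Commercial License not required.
[R7] does not operate a retail storefront → Retail Sales Permit not required.
[R8] closes 10:00 PM, after 6:00 PM → Annual Permit not required.
[R9] closes 10:00 PM, after 7:00 PM → Regulatory Certificate not required.
[R10] closes 10:00 PM, at/before midnight → Late-Night Authorization not required.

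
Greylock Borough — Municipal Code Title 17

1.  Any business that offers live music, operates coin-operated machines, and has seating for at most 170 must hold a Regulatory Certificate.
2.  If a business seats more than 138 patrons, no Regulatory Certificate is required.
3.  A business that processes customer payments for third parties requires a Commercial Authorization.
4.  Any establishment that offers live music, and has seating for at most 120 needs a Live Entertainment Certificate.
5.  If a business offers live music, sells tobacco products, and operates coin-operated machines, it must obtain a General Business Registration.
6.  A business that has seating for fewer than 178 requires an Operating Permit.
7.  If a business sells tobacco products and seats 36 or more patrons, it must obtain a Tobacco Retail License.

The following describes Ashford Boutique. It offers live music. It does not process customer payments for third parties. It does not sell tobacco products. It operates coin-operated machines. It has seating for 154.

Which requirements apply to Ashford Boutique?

Operating Permit

1. offers live music; operates coin-operated machines; seating 154 ≤ 170 → Regulatory Certificate required.
2. seating 154 > 138 → exempt from Regulatory Certificate.
3. does not process customer payments for third parties → Commercial Authorization not required.
4. offers live music; seating 154 > 120 → Live Entertainment Certificate not required.
5. offers live music; does not sell tobacco products; operates coin-operated machines → General Business Registration not required.
6. seating 154 < 178 → Operating Permit required.
7. does not sell tobacco products; seating 154 ≥ 36 → Tobacco Retail License not required.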